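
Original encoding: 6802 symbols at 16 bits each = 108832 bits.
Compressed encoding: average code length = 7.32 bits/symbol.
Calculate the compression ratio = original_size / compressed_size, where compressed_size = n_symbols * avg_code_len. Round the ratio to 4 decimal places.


original_size = n_symbols * orig_bits = 6802 * 16 = 108832 bits
compressed_size = n_symbols * avg_code_len = 6802 * 7.32 = 49790.64 bits
ratio = original_size / compressed_size = 108832 / 49790.64 = 2.1858

Compression ratio = 2.1858


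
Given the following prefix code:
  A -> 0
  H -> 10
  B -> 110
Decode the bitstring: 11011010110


Decoding step by step:
Bits 110 -> B
Bits 110 -> B
Bits 10 -> H
Bits 110 -> B


Decoded message: BBHB


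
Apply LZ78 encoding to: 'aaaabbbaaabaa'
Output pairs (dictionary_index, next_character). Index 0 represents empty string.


LZ78 encoding steps:
Dictionary: {0: ''}
Step 1: w='' (idx 0), next='a' -> output (0, 'a'), add 'a' as idx 1
Step 2: w='a' (idx 1), next='a' -> output (1, 'a'), add 'aa' as idx 2
Step 3: w='a' (idx 1), next='b' -> output (1, 'b'), add 'ab' as idx 3
Step 4: w='' (idx 0), next='b' -> output (0, 'b'), add 'b' as idx 4
Step 5: w='b' (idx 4), next='a' -> output (4, 'a'), add 'ba' as idx 5
Step 6: w='aa' (idx 2), next='b' -> output (2, 'b'), add 'aab' as idx 6
Step 7: w='aa' (idx 2), end of input -> output (2, '')


Encoded: [(0, 'a'), (1, 'a'), (1, 'b'), (0, 'b'), (4, 'a'), (2, 'b'), (2, '')]


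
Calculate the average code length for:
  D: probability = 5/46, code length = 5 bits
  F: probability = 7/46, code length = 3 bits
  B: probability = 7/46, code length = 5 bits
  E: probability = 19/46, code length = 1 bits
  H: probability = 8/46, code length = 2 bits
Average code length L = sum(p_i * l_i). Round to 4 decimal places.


Weighted contributions p_i * l_i:
  D: (5/46) * 5 = 25/46
  F: (7/46) * 3 = 21/46
  B: (7/46) * 5 = 35/46
  E: (19/46) * 1 = 19/46
  H: (8/46) * 2 = 16/46
Sum = (25 + 21 + 35 + 19 + 16)/46 = 116/46

L = 116/46 = 2.5217 bits/symbol


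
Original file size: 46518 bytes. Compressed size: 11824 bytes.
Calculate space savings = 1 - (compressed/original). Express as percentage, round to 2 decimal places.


ratio = compressed/original = 11824/46518 = 0.254181
savings = 1 - ratio = 1 - 0.254181 = 0.745819
as a percentage: 0.745819 * 100 = 74.58%

Space savings = 1 - 11824/46518 = 74.58%


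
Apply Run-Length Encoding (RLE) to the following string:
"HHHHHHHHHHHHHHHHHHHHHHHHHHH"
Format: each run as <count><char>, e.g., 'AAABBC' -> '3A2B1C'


Scanning runs left to right:
  i=0: run of 'H' x 27 -> '27H'

RLE = 27H


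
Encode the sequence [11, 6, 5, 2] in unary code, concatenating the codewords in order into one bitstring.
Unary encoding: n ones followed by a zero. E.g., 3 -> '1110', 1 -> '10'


Encode each number as n ones followed by a terminating 0:
  11 -> 111111111110 (12 bits)
  6 -> 1111110 (7 bits)
  5 -> 111110 (6 bits)
  2 -> 110 (3 bits)
Total length = 12 + 7 + 6 + 3 = 28 bits.

Unary([11, 6, 5, 2]) = 1111111111101111110111110110 (28 bits)


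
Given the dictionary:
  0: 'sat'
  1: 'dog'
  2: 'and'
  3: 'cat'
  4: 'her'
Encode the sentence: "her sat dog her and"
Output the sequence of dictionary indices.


Look up each word in the dictionary:
  'her' -> 4
  'sat' -> 0
  'dog' -> 1
  'her' -> 4
  'and' -> 2

Encoded: [4, 0, 1, 4, 2]


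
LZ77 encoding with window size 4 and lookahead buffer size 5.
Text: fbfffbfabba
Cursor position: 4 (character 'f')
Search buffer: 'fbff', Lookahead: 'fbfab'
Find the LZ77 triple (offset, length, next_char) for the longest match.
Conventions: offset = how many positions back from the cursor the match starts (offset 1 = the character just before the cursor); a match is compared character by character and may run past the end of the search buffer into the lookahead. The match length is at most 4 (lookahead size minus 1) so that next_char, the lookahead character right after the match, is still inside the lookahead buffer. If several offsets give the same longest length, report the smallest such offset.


Try each offset into the search buffer:
  offset=1 (pos 3, char 'f'): match length 1
  offset=2 (pos 2, char 'f'): match length 1
  offset=3 (pos 1, char 'b'): match length 0
  offset=4 (pos 0, char 'f'): match length 3
Longest match has length 3 at offset 4.
next_char = character at position 4 + 3 = 7 -> 'a'

Best match: offset=4, length=3 (matching 'fbf' starting at position 0)
LZ77 triple: (4, 3, 'a')


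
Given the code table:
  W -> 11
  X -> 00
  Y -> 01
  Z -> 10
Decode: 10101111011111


Decoding:
10 -> Z
10 -> Z
11 -> W
11 -> W
01 -> Y
11 -> W
11 -> W


Result: ZZWWYWW


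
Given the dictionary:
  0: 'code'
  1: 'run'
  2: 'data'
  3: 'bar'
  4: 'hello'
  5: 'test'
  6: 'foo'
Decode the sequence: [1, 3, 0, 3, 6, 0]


Look up each index in the dictionary:
  1 -> 'run'
  3 -> 'bar'
  0 -> 'code'
  3 -> 'bar'
  6 -> 'foo'
  0 -> 'code'

Decoded: "run bar code bar foo code"


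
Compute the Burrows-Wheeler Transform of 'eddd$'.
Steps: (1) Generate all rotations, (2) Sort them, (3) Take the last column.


Rotations (sorted):
  0: $eddd -> last char: d
  1: d$edd -> last char: d
  2: dd$ed -> last char: d
  3: ddd$e -> last char: e
  4: eddd$ -> last char: $


BWT = ddde$


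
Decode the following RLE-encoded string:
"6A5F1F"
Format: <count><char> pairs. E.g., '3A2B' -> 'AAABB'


Expanding each <count><char> pair:
  6A -> 'AAAAAA'
  5F -> 'FFFFF'
  1F -> 'F'

Decoded = AAAAAAFFFFFF


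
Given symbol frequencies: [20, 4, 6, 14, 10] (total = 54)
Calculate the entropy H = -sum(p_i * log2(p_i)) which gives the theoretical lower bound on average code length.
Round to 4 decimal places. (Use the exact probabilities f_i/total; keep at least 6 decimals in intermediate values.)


Per-symbol terms -p_i * log2(p_i) with p_i = f_i/54:
  p = 20/54 = 0.370370: log2(p) = -1.432959, -p*log2(p) = 0.530726
  p = 4/54 = 0.074074: log2(p) = -3.754888, -p*log2(p) = 0.278140
  p = 6/54 = 0.111111: log2(p) = -3.169925, -p*log2(p) = 0.352214
  p = 14/54 = 0.259259: log2(p) = -1.947533, -p*log2(p) = 0.504916
  p = 10/54 = 0.185185: log2(p) = -2.432959, -p*log2(p) = 0.450548
H = 0.530726 + 0.278140 + 0.352214 + 0.504916 + 0.450548 = 2.116544

H = 2.1165 bits/symbol


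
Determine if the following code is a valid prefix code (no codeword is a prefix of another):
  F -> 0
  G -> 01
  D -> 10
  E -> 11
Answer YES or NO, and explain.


Checking each pair (does one codeword prefix another?):
  F='0' vs G='01': prefix -- VIOLATION

NO -- this is NOT a valid prefix code. F (0) is a prefix of G (01).


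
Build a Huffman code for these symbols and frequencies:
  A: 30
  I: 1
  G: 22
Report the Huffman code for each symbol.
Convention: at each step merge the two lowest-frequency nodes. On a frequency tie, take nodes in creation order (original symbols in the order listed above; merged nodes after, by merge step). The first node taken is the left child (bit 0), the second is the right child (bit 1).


Huffman tree construction:
Step 1: Merge I(1) + G(22) = 23
Step 2: Merge (I+G)(23) + A(30) = 53
Read each symbol's code off the tree from the root (left child = 0, right child = 1).

Codes:
  A: 1 (length 1)
  I: 00 (length 2)
  G: 01 (length 2)
Average code length: 76/53 = 1.4340 bits/symbol


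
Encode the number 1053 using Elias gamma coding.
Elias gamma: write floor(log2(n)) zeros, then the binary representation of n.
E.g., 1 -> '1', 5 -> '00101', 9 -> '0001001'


num_bits = floor(log2(1053)) + 1 = 11
leading_zeros = num_bits - 1 = 10
binary(1053) = 10000011101

Elias gamma(1053) = '0000000000' + '10000011101' = 000000000010000011101 (21 bits)


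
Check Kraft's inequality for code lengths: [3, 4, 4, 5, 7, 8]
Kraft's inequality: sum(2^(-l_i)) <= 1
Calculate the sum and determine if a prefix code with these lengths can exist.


Sum = 2^(-3) + 2^(-4) + 2^(-4) + 2^(-5) + 2^(-7) + 2^(-8)
    = 0.125 + 0.0625 + 0.0625 + 0.03125 + 0.0078125 + 0.00390625
    = 75/256 = 0.29296875
Since 0.29296875 <= 1, Kraft's inequality IS satisfied.
A prefix code with these lengths CAN exist.

Kraft sum = 0.29296875. Satisfied.


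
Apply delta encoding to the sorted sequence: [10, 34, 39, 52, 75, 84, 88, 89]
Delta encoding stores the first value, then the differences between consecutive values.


First value: 10
Deltas:
  34 - 10 = 24
  39 - 34 = 5
  52 - 39 = 13
  75 - 52 = 23
  84 - 75 = 9
  88 - 84 = 4
  89 - 88 = 1


Delta encoded: [10, 24, 5, 13, 23, 9, 4, 1]


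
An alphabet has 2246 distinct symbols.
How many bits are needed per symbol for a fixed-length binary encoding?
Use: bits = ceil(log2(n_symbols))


log2(2246) = 11.1331
Bracket: 2^11 = 2048 < 2246 <= 2^12 = 4096
So ceil(log2(2246)) = 12

bits = ceil(log2(2246)) = ceil(11.1331) = 12 bits


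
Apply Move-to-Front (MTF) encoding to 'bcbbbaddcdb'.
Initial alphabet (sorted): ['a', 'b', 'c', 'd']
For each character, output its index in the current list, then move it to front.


MTF encoding:
'b': index 1 in ['a', 'b', 'c', 'd'] -> ['b', 'a', 'c', 'd']
'c': index 2 in ['b', 'a', 'c', 'd'] -> ['c', 'b', 'a', 'd']
'b': index 1 in ['c', 'b', 'a', 'd'] -> ['b', 'c', 'a', 'd']
'b': index 0 in ['b', 'c', 'a', 'd'] -> ['b', 'c', 'a', 'd']
'b': index 0 in ['b', 'c', 'a', 'd'] -> ['b', 'c', 'a', 'd']
'a': index 2 in ['b', 'c', 'a', 'd'] -> ['a', 'b', 'c', 'd']
'd': index 3 in ['a', 'b', 'c', 'd'] -> ['d', 'a', 'b', 'c']
'd': index 0 in ['d', 'a', 'b', 'c'] -> ['d', 'a', 'b', 'c']
'c': index 3 in ['d', 'a', 'b', 'c'] -> ['c', 'd', 'a', 'b']
'd': index 1 in ['c', 'd', 'a', 'b'] -> ['d', 'c', 'a', 'b']
'b': index 3 in ['d', 'c', 'a', 'b'] -> ['b', 'd', 'c', 'a']


Output: [1, 2, 1, 0, 0, 2, 3, 0, 3, 1, 3]


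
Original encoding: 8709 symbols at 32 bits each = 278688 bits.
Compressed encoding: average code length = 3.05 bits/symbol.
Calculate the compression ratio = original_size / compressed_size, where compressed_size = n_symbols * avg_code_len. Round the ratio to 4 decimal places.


original_size = n_symbols * orig_bits = 8709 * 32 = 278688 bits
compressed_size = n_symbols * avg_code_len = 8709 * 3.05 = 26562.45 bits
ratio = original_size / compressed_size = 278688 / 26562.45 = 10.4918

Compression ratio = 10.4918


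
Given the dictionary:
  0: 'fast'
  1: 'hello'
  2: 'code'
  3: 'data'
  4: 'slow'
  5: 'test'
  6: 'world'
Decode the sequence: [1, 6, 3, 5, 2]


Look up each index in the dictionary:
  1 -> 'hello'
  6 -> 'world'
  3 -> 'data'
  5 -> 'test'
  2 -> 'code'

Decoded: "hello world data test code"


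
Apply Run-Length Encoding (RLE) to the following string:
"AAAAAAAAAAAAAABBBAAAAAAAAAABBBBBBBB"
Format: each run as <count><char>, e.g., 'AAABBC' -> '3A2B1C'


Scanning runs left to right:
  i=0: run of 'A' x 14 -> '14A'
  i=14: run of 'B' x 3 -> '3B'
  i=17: run of 'A' x 10 -> '10A'
  i=27: run of 'B' x 8 -> '8B'

RLE = 14A3B10A8B


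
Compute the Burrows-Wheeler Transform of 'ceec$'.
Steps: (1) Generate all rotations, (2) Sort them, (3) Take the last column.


Rotations (sorted):
  0: $ceec -> last char: c
  1: c$cee -> last char: e
  2: ceec$ -> last char: $
  3: ec$ce -> last char: e
  4: eec$c -> last char: c


BWT = ce$ec


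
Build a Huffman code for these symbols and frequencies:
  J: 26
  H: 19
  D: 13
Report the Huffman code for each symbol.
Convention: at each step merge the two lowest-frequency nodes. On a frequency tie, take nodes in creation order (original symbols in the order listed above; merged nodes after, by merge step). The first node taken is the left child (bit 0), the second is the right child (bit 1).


Huffman tree construction:
Step 1: Merge D(13) + H(19) = 32
Step 2: Merge J(26) + (D+H)(32) = 58
Read each symbol's code off the tree from the root (left child = 0, right child = 1).

Codes:
  J: 0 (length 1)
  H: 11 (length 2)
  D: 10 (length 2)
Average code length: 90/58 = 1.5517 bits/symbol


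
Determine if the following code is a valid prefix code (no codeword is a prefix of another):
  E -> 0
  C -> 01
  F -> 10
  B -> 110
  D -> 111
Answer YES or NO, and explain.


Checking each pair (does one codeword prefix another?):
  E='0' vs C='01': prefix -- VIOLATION

NO -- this is NOT a valid prefix code. E (0) is a prefix of C (01).


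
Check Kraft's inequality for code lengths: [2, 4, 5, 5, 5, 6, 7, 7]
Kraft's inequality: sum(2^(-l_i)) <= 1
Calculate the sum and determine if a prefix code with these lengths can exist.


Sum = 2^(-2) + 2^(-4) + 2^(-5) + 2^(-5) + 2^(-5) + 2^(-6) + 2^(-7) + 2^(-7)
    = 0.25 + 0.0625 + 0.03125 + 0.03125 + 0.03125 + 0.015625 + 0.0078125 + 0.0078125
    = 56/128 = 0.4375
Since 0.4375 <= 1, Kraft's inequality IS satisfied.
A prefix code with these lengths CAN exist.

Kraft sum = 0.4375. Satisfied.


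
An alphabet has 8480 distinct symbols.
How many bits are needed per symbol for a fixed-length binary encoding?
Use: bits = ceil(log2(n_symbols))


log2(8480) = 13.0498
Bracket: 2^13 = 8192 < 8480 <= 2^14 = 16384
So ceil(log2(8480)) = 14

bits = ceil(log2(8480)) = ceil(13.0498) = 14 bits


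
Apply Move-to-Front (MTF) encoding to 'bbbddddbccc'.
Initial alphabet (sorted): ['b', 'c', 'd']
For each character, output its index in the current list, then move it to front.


MTF encoding:
'b': index 0 in ['b', 'c', 'd'] -> ['b', 'c', 'd']
'b': index 0 in ['b', 'c', 'd'] -> ['b', 'c', 'd']
'b': index 0 in ['b', 'c', 'd'] -> ['b', 'c', 'd']
'd': index 2 in ['b', 'c', 'd'] -> ['d', 'b', 'c']
'd': index 0 in ['d', 'b', 'c'] -> ['d', 'b', 'c']
'd': index 0 in ['d', 'b', 'c'] -> ['d', 'b', 'c']
'd': index 0 in ['d', 'b', 'c'] -> ['d', 'b', 'c']
'b': index 1 in ['d', 'b', 'c'] -> ['b', 'd', 'c']
'c': index 2 in ['b', 'd', 'c'] -> ['c', 'b', 'd']
'c': index 0 in ['c', 'b', 'd'] -> ['c', 'b', 'd']
'c': index 0 in ['c', 'b', 'd'] -> ['c', 'b', 'd']


Output: [0, 0, 0, 2, 0, 0, 0, 1, 2, 0, 0]


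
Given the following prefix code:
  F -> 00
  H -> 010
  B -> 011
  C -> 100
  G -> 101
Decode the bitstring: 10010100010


Decoding step by step:
Bits 100 -> C
Bits 101 -> G
Bits 00 -> F
Bits 010 -> H


Decoded message: CGFH


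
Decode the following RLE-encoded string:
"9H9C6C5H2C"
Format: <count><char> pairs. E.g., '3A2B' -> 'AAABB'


Expanding each <count><char> pair:
  9H -> 'HHHHHHHHH'
  9C -> 'CCCCCCCCC'
  6C -> 'CCCCCC'
  5H -> 'HHHHH'
  2C -> 'CC'

Decoded = HHHHHHHHHCCCCCCCCCCCCCCCHHHHHCC


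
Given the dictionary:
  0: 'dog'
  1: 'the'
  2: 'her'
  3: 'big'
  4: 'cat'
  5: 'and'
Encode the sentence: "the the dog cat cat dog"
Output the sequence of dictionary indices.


Look up each word in the dictionary:
  'the' -> 1
  'the' -> 1
  'dog' -> 0
  'cat' -> 4
  'cat' -> 4
  'dog' -> 0

Encoded: [1, 1, 0, 4, 4, 0]


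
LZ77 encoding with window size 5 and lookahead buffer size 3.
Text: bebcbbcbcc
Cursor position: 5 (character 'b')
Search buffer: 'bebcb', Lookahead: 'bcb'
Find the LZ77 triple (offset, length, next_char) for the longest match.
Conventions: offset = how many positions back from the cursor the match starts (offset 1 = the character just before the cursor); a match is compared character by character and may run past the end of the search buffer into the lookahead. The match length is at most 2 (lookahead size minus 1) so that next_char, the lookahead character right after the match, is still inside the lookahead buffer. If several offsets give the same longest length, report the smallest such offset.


Try each offset into the search buffer:
  offset=1 (pos 4, char 'b'): match length 1
  offset=2 (pos 3, char 'c'): match length 0
  offset=3 (pos 2, char 'b'): match length 2
  offset=4 (pos 1, char 'e'): match length 0
  offset=5 (pos 0, char 'b'): match length 1
Longest match has length 2 at offset 3.
next_char = character at position 5 + 2 = 7 -> 'b'

Best match: offset=3, length=2 (matching 'bc' starting at position 2)
LZ77 triple: (3, 2, 'b')


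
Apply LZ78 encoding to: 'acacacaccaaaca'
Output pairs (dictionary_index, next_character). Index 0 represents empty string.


LZ78 encoding steps:
Dictionary: {0: ''}
Step 1: w='' (idx 0), next='a' -> output (0, 'a'), add 'a' as idx 1
Step 2: w='' (idx 0), next='c' -> output (0, 'c'), add 'c' as idx 2
Step 3: w='a' (idx 1), next='c' -> output (1, 'c'), add 'ac' as idx 3
Step 4: w='ac' (idx 3), next='a' -> output (3, 'a'), add 'aca' as idx 4
Step 5: w='c' (idx 2), next='c' -> output (2, 'c'), add 'cc' as idx 5
Step 6: w='a' (idx 1), next='a' -> output (1, 'a'), add 'aa' as idx 6
Step 7: w='aca' (idx 4), end of input -> output (4, '')


Encoded: [(0, 'a'), (0, 'c'), (1, 'c'), (3, 'a'), (2, 'c'), (1, 'a'), (4, '')]


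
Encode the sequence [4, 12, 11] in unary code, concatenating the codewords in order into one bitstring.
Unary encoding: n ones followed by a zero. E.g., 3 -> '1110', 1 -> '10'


Encode each number as n ones followed by a terminating 0:
  4 -> 11110 (5 bits)
  12 -> 1111111111110 (13 bits)
  11 -> 111111111110 (12 bits)
Total length = 5 + 13 + 12 = 30 bits.

Unary([4, 12, 11]) = 111101111111111110111111111110 (30 bits)


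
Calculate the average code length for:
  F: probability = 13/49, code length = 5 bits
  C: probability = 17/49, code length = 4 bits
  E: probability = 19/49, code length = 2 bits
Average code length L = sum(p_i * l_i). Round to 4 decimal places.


Weighted contributions p_i * l_i:
  F: (13/49) * 5 = 65/49
  C: (17/49) * 4 = 68/49
  E: (19/49) * 2 = 38/49
Sum = (65 + 68 + 38)/49 = 171/49

L = 171/49 = 3.4898 bits/symbol


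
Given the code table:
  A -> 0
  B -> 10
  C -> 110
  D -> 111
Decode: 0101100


Decoding:
0 -> A
10 -> B
110 -> C
0 -> A


Result: ABCA


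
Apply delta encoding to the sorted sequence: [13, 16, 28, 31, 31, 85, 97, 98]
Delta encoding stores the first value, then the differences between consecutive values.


First value: 13
Deltas:
  16 - 13 = 3
  28 - 16 = 12
  31 - 28 = 3
  31 - 31 = 0
  85 - 31 = 54
  97 - 85 = 12
  98 - 97 = 1


Delta encoded: [13, 3, 12, 3, 0, 54, 12, 1]


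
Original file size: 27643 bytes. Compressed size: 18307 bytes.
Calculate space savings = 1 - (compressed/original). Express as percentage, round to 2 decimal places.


ratio = compressed/original = 18307/27643 = 0.662265
savings = 1 - ratio = 1 - 0.662265 = 0.337735
as a percentage: 0.337735 * 100 = 33.77%

Space savings = 1 - 18307/27643 = 33.77%


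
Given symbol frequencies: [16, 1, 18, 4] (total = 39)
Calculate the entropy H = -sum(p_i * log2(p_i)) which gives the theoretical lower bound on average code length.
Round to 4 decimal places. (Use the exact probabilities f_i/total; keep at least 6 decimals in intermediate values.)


Per-symbol terms -p_i * log2(p_i) with p_i = f_i/39:
  p = 16/39 = 0.410256: log2(p) = -1.285402, -p*log2(p) = 0.527345
  p = 1/39 = 0.025641: log2(p) = -5.285402, -p*log2(p) = 0.135523
  p = 18/39 = 0.461538: log2(p) = -1.115477, -p*log2(p) = 0.514836
  p = 4/39 = 0.102564: log2(p) = -3.285402, -p*log2(p) = 0.336964
H = 0.527345 + 0.135523 + 0.514836 + 0.336964 = 1.514668

H = 1.5147 bits/symbol


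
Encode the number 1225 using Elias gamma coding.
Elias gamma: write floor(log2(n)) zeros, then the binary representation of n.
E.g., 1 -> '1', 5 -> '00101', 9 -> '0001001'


num_bits = floor(log2(1225)) + 1 = 11
leading_zeros = num_bits - 1 = 10
binary(1225) = 10011001001

Elias gamma(1225) = '0000000000' + '10011001001' = 000000000010011001001 (21 bits)


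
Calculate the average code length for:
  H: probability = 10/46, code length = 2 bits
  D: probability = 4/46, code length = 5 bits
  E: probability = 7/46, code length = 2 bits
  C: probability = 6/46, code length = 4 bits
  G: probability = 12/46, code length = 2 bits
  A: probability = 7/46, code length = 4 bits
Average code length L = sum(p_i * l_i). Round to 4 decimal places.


Weighted contributions p_i * l_i:
  H: (10/46) * 2 = 20/46
  D: (4/46) * 5 = 20/46
  E: (7/46) * 2 = 14/46
  C: (6/46) * 4 = 24/46
  G: (12/46) * 2 = 24/46
  A: (7/46) * 4 = 28/46
Sum = (20 + 20 + 14 + 24 + 24 + 28)/46 = 130/46

L = 130/46 = 2.8261 bits/symbol


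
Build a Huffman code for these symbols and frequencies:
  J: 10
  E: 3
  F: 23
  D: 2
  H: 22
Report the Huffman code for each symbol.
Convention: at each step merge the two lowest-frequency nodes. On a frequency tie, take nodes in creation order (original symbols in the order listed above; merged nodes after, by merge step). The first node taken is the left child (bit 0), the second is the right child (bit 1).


Huffman tree construction:
Step 1: Merge D(2) + E(3) = 5
Step 2: Merge (D+E)(5) + J(10) = 15
Step 3: Merge ((D+E)+J)(15) + H(22) = 37
Step 4: Merge F(23) + (((D+E)+J)+H)(37) = 60
Read each symbol's code off the tree from the root (left child = 0, right child = 1).

Codes:
  J: 101 (length 3)
  E: 1001 (length 4)
  F: 0 (length 1)
  D: 1000 (length 4)
  H: 11 (length 2)
Average code length: 117/60 = 1.9500 bits/symbol


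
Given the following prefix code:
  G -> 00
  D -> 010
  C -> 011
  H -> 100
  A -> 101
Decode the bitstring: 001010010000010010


Decoding step by step:
Bits 00 -> G
Bits 101 -> A
Bits 00 -> G
Bits 100 -> H
Bits 00 -> G
Bits 010 -> D
Bits 010 -> D


Decoded message: GAGHGDD


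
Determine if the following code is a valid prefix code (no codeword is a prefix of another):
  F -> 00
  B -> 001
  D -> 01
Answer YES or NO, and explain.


Checking each pair (does one codeword prefix another?):
  F='00' vs B='001': prefix -- VIOLATION

NO -- this is NOT a valid prefix code. F (00) is a prefix of B (001).


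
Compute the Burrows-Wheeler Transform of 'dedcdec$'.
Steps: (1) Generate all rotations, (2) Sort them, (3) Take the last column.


Rotations (sorted):
  0: $dedcdec -> last char: c
  1: c$dedcde -> last char: e
  2: cdec$ded -> last char: d
  3: dcdec$de -> last char: e
  4: dec$dedc -> last char: c
  5: dedcdec$ -> last char: $
  6: ec$dedcd -> last char: d
  7: edcdec$d -> last char: d


BWT = cedec$dd


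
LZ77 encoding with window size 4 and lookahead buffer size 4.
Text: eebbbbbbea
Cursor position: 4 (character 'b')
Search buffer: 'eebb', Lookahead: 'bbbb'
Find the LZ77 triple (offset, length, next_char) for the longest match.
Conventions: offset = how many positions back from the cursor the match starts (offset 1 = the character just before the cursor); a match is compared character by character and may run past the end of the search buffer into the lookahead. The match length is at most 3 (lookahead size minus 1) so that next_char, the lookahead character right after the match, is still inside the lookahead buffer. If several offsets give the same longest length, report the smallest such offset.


Try each offset into the search buffer:
  offset=1 (pos 3, char 'b'): match length 3
  offset=2 (pos 2, char 'b'): match length 3
  offset=3 (pos 1, char 'e'): match length 0
  offset=4 (pos 0, char 'e'): match length 0
Longest match has length 3, found at offsets 1, 2; take the smallest, offset 1.
next_char = character at position 4 + 3 = 7 -> 'b'

Best match: offset=1, length=3 (matching 'bbb' starting at position 3)
LZ77 triple: (1, 3, 'b')


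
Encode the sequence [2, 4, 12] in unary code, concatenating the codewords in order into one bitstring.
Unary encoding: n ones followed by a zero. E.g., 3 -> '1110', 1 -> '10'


Encode each number as n ones followed by a terminating 0:
  2 -> 110 (3 bits)
  4 -> 11110 (5 bits)
  12 -> 1111111111110 (13 bits)
Total length = 3 + 5 + 13 = 21 bits.

Unary([2, 4, 12]) = 110111101111111111110 (21 bits)


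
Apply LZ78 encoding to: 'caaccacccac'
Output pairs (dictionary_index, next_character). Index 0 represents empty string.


LZ78 encoding steps:
Dictionary: {0: ''}
Step 1: w='' (idx 0), next='c' -> output (0, 'c'), add 'c' as idx 1
Step 2: w='' (idx 0), next='a' -> output (0, 'a'), add 'a' as idx 2
Step 3: w='a' (idx 2), next='c' -> output (2, 'c'), add 'ac' as idx 3
Step 4: w='c' (idx 1), next='a' -> output (1, 'a'), add 'ca' as idx 4
Step 5: w='c' (idx 1), next='c' -> output (1, 'c'), add 'cc' as idx 5
Step 6: w='ca' (idx 4), next='c' -> output (4, 'c'), add 'cac' as idx 6


Encoded: [(0, 'c'), (0, 'a'), (2, 'c'), (1, 'a'), (1, 'c'), (4, 'c')]


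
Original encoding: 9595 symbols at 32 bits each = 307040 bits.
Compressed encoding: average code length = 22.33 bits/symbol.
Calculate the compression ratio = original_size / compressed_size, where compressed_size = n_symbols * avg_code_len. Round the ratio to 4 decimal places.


original_size = n_symbols * orig_bits = 9595 * 32 = 307040 bits
compressed_size = n_symbols * avg_code_len = 9595 * 22.33 = 214256.35 bits
ratio = original_size / compressed_size = 307040 / 214256.35 = 1.433

Compression ratio = 1.433


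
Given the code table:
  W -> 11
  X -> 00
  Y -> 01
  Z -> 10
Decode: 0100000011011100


Decoding:
01 -> Y
00 -> X
00 -> X
00 -> X
11 -> W
01 -> Y
11 -> W
00 -> X


Result: YXXXWYWX


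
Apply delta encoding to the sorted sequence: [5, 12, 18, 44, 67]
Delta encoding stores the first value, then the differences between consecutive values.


First value: 5
Deltas:
  12 - 5 = 7
  18 - 12 = 6
  44 - 18 = 26
  67 - 44 = 23


Delta encoded: [5, 7, 6, 26, 23]


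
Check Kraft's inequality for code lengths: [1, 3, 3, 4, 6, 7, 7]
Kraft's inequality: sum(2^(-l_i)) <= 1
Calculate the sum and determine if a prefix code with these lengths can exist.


Sum = 2^(-1) + 2^(-3) + 2^(-3) + 2^(-4) + 2^(-6) + 2^(-7) + 2^(-7)
    = 0.5 + 0.125 + 0.125 + 0.0625 + 0.015625 + 0.0078125 + 0.0078125
    = 108/128 = 0.84375
Since 0.84375 <= 1, Kraft's inequality IS satisfied.
A prefix code with these lengths CAN exist.

Kraft sum = 0.84375. Satisfied.


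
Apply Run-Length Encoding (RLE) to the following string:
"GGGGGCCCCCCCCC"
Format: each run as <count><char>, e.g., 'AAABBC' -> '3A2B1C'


Scanning runs left to right:
  i=0: run of 'G' x 5 -> '5G'
  i=5: run of 'C' x 9 -> '9C'

RLE = 5G9C


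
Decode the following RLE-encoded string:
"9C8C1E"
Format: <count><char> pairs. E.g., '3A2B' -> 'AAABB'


Expanding each <count><char> pair:
  9C -> 'CCCCCCCCC'
  8C -> 'CCCCCCCC'
  1E -> 'E'

Decoded = CCCCCCCCCCCCCCCCCE


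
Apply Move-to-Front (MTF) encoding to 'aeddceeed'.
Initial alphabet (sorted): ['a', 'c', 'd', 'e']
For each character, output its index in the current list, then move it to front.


MTF encoding:
'a': index 0 in ['a', 'c', 'd', 'e'] -> ['a', 'c', 'd', 'e']
'e': index 3 in ['a', 'c', 'd', 'e'] -> ['e', 'a', 'c', 'd']
'd': index 3 in ['e', 'a', 'c', 'd'] -> ['d', 'e', 'a', 'c']
'd': index 0 in ['d', 'e', 'a', 'c'] -> ['d', 'e', 'a', 'c']
'c': index 3 in ['d', 'e', 'a', 'c'] -> ['c', 'd', 'e', 'a']
'e': index 2 in ['c', 'd', 'e', 'a'] -> ['e', 'c', 'd', 'a']
'e': index 0 in ['e', 'c', 'd', 'a'] -> ['e', 'c', 'd', 'a']
'e': index 0 in ['e', 'c', 'd', 'a'] -> ['e', 'c', 'd', 'a']
'd': index 2 in ['e', 'c', 'd', 'a'] -> ['d', 'e', 'c', 'a']


Output: [0, 3, 3, 0, 3, 2, 0, 0, 2]


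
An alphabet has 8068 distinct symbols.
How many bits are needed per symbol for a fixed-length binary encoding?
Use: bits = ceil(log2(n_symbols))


log2(8068) = 12.978
Bracket: 2^12 = 4096 < 8068 <= 2^13 = 8192
So ceil(log2(8068)) = 13

bits = ceil(log2(8068)) = ceil(12.978) = 13 bits


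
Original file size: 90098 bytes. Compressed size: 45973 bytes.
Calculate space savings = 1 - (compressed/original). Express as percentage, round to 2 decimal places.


ratio = compressed/original = 45973/90098 = 0.510255
savings = 1 - ratio = 1 - 0.510255 = 0.489745
as a percentage: 0.489745 * 100 = 48.97%

Space savings = 1 - 45973/90098 = 48.97%


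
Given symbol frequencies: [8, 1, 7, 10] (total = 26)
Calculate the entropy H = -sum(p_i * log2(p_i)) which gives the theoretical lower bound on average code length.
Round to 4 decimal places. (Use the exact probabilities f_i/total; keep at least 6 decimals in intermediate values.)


Per-symbol terms -p_i * log2(p_i) with p_i = f_i/26:
  p = 8/26 = 0.307692: log2(p) = -1.700440, -p*log2(p) = 0.523212
  p = 1/26 = 0.038462: log2(p) = -4.700440, -p*log2(p) = 0.180786
  p = 7/26 = 0.269231: log2(p) = -1.893085, -p*log2(p) = 0.509677
  p = 10/26 = 0.384615: log2(p) = -1.378512, -p*log2(p) = 0.530197
H = 0.523212 + 0.180786 + 0.509677 + 0.530197 = 1.743872

H = 1.7439 bits/symbol


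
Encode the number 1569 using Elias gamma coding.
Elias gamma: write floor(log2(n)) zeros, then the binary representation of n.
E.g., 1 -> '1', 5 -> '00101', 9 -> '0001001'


num_bits = floor(log2(1569)) + 1 = 11
leading_zeros = num_bits - 1 = 10
binary(1569) = 11000100001

Elias gamma(1569) = '0000000000' + '11000100001' = 000000000011000100001 (21 bits)


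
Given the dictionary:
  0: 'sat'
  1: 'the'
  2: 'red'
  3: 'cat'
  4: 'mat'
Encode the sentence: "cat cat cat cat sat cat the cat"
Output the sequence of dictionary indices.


Look up each word in the dictionary:
  'cat' -> 3
  'cat' -> 3
  'cat' -> 3
  'cat' -> 3
  'sat' -> 0
  'cat' -> 3
  'the' -> 1
  'cat' -> 3

Encoded: [3, 3, 3, 3, 0, 3, 1, 3]


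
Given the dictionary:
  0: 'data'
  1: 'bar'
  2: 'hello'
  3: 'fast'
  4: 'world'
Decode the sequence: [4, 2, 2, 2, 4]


Look up each index in the dictionary:
  4 -> 'world'
  2 -> 'hello'
  2 -> 'hello'
  2 -> 'hello'
  4 -> 'world'

Decoded: "world hello hello hello world"


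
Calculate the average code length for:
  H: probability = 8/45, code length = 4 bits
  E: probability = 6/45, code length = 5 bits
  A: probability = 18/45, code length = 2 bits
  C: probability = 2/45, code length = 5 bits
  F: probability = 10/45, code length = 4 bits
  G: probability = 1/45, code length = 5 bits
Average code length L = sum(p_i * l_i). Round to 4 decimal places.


Weighted contributions p_i * l_i:
  H: (8/45) * 4 = 32/45
  E: (6/45) * 5 = 30/45
  A: (18/45) * 2 = 36/45
  C: (2/45) * 5 = 10/45
  F: (10/45) * 4 = 40/45
  G: (1/45) * 5 = 5/45
Sum = (32 + 30 + 36 + 10 + 40 + 5)/45 = 153/45

L = 153/45 = 3.4000 bits/symbol


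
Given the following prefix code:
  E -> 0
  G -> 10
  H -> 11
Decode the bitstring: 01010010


Decoding step by step:
Bits 0 -> E
Bits 10 -> G
Bits 10 -> G
Bits 0 -> E
Bits 10 -> G


Decoded message: EGGEG


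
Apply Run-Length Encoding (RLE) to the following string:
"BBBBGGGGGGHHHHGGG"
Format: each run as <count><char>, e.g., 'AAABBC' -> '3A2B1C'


Scanning runs left to right:
  i=0: run of 'B' x 4 -> '4B'
  i=4: run of 'G' x 6 -> '6G'
  i=10: run of 'H' x 4 -> '4H'
  i=14: run of 'G' x 3 -> '3G'

RLE = 4B6G4H3G


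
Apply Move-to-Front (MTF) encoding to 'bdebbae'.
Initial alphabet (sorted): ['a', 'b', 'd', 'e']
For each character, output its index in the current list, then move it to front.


MTF encoding:
'b': index 1 in ['a', 'b', 'd', 'e'] -> ['b', 'a', 'd', 'e']
'd': index 2 in ['b', 'a', 'd', 'e'] -> ['d', 'b', 'a', 'e']
'e': index 3 in ['d', 'b', 'a', 'e'] -> ['e', 'd', 'b', 'a']
'b': index 2 in ['e', 'd', 'b', 'a'] -> ['b', 'e', 'd', 'a']
'b': index 0 in ['b', 'e', 'd', 'a'] -> ['b', 'e', 'd', 'a']
'a': index 3 in ['b', 'e', 'd', 'a'] -> ['a', 'b', 'e', 'd']
'e': index 2 in ['a', 'b', 'e', 'd'] -> ['e', 'a', 'b', 'd']


Output: [1, 2, 3, 2, 0, 3, 2]


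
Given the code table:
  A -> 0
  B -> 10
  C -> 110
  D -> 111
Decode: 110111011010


Decoding:
110 -> C
111 -> D
0 -> A
110 -> C
10 -> B


Result: CDACB


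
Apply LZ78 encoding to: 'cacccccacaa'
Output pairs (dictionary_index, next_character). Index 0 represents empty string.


LZ78 encoding steps:
Dictionary: {0: ''}
Step 1: w='' (idx 0), next='c' -> output (0, 'c'), add 'c' as idx 1
Step 2: w='' (idx 0), next='a' -> output (0, 'a'), add 'a' as idx 2
Step 3: w='c' (idx 1), next='c' -> output (1, 'c'), add 'cc' as idx 3
Step 4: w='cc' (idx 3), next='c' -> output (3, 'c'), add 'ccc' as idx 4
Step 5: w='a' (idx 2), next='c' -> output (2, 'c'), add 'ac' as idx 5
Step 6: w='a' (idx 2), next='a' -> output (2, 'a'), add 'aa' as idx 6


Encoded: [(0, 'c'), (0, 'a'), (1, 'c'), (3, 'c'), (2, 'c'), (2, 'a')]


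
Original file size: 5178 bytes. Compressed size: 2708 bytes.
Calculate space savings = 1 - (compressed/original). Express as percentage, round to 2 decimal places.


ratio = compressed/original = 2708/5178 = 0.522982
savings = 1 - ratio = 1 - 0.522982 = 0.477018
as a percentage: 0.477018 * 100 = 47.7%

Space savings = 1 - 2708/5178 = 47.7%


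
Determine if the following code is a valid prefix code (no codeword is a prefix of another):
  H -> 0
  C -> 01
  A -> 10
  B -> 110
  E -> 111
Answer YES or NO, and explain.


Checking each pair (does one codeword prefix another?):
  H='0' vs C='01': prefix -- VIOLATION

NO -- this is NOT a valid prefix code. H (0) is a prefix of C (01).


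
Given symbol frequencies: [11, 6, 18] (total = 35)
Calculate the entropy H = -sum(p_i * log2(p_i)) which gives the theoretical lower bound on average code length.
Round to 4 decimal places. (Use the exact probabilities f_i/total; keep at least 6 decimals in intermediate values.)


Per-symbol terms -p_i * log2(p_i) with p_i = f_i/35:
  p = 11/35 = 0.314286: log2(p) = -1.669851, -p*log2(p) = 0.524810
  p = 6/35 = 0.171429: log2(p) = -2.544321, -p*log2(p) = 0.436169
  p = 18/35 = 0.514286: log2(p) = -0.959358, -p*log2(p) = 0.493384
H = 0.524810 + 0.436169 + 0.493384 = 1.454363

H = 1.4544 bits/symbol


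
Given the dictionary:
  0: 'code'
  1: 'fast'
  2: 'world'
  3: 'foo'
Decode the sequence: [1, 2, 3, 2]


Look up each index in the dictionary:
  1 -> 'fast'
  2 -> 'world'
  3 -> 'foo'
  2 -> 'world'

Decoded: "fast world foo world"


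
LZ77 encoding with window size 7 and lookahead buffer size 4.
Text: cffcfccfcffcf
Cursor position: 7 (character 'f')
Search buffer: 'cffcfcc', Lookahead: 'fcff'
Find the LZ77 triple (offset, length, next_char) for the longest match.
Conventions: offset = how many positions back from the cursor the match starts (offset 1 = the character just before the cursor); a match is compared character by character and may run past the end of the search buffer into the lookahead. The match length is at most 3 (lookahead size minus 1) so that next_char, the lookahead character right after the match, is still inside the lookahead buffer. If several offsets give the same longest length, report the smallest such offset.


Try each offset into the search buffer:
  offset=1 (pos 6, char 'c'): match length 0
  offset=2 (pos 5, char 'c'): match length 0
  offset=3 (pos 4, char 'f'): match length 2
  offset=4 (pos 3, char 'c'): match length 0
  offset=5 (pos 2, char 'f'): match length 3
  offset=6 (pos 1, char 'f'): match length 1
  offset=7 (pos 0, char 'c'): match length 0
Longest match has length 3 at offset 5.
next_char = character at position 7 + 3 = 10 -> 'f'

Best match: offset=5, length=3 (matching 'fcf' starting at position 2)
LZ77 triple: (5, 3, 'f')


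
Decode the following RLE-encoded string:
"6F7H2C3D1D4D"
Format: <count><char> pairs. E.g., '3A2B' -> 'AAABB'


Expanding each <count><char> pair:
  6F -> 'FFFFFF'
  7H -> 'HHHHHHH'
  2C -> 'CC'
  3D -> 'DDD'
  1D -> 'D'
  4D -> 'DDDD'

Decoded = FFFFFFHHHHHHHCCDDDDDDDD


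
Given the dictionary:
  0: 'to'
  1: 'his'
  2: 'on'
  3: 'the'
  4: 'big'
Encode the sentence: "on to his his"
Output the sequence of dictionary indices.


Look up each word in the dictionary:
  'on' -> 2
  'to' -> 0
  'his' -> 1
  'his' -> 1

Encoded: [2, 0, 1, 1]


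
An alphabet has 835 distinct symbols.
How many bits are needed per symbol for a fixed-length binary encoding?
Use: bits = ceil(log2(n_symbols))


log2(835) = 9.7056
Bracket: 2^9 = 512 < 835 <= 2^10 = 1024
So ceil(log2(835)) = 10

bits = ceil(log2(835)) = ceil(9.7056) = 10 bits


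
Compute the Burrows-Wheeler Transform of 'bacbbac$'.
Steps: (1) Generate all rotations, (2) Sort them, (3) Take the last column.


Rotations (sorted):
  0: $bacbbac -> last char: c
  1: ac$bacbb -> last char: b
  2: acbbac$b -> last char: b
  3: bac$bacb -> last char: b
  4: bacbbac$ -> last char: $
  5: bbac$bac -> last char: c
  6: c$bacbba -> last char: a
  7: cbbac$ba -> last char: a


BWT = cbbb$caa


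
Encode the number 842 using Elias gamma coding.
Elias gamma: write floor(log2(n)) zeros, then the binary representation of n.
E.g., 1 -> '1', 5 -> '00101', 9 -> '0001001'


num_bits = floor(log2(842)) + 1 = 10
leading_zeros = num_bits - 1 = 9
binary(842) = 1101001010

Elias gamma(842) = '000000000' + '1101001010' = 0000000001101001010 (19 bits)


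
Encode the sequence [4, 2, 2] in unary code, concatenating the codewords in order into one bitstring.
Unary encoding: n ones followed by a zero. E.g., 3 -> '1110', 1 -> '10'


Encode each number as n ones followed by a terminating 0:
  4 -> 11110 (5 bits)
  2 -> 110 (3 bits)
  2 -> 110 (3 bits)
Total length = 5 + 3 + 3 = 11 bits.

Unary([4, 2, 2]) = 11110110110 (11 bits)


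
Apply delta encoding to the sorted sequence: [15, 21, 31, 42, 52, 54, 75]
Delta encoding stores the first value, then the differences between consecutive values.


First value: 15
Deltas:
  21 - 15 = 6
  31 - 21 = 10
  42 - 31 = 11
  52 - 42 = 10
  54 - 52 = 2
  75 - 54 = 21


Delta encoded: [15, 6, 10, 11, 10, 2, 21]


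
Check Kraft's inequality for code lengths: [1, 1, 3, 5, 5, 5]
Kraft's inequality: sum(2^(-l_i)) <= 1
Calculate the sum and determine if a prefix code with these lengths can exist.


Sum = 2^(-1) + 2^(-1) + 2^(-3) + 2^(-5) + 2^(-5) + 2^(-5)
    = 0.5 + 0.5 + 0.125 + 0.03125 + 0.03125 + 0.03125
    = 39/32 = 1.21875
Since 1.21875 > 1, Kraft's inequality is NOT satisfied.
A prefix code with these lengths CANNOT exist.

Kraft sum = 1.21875. Not satisfied.


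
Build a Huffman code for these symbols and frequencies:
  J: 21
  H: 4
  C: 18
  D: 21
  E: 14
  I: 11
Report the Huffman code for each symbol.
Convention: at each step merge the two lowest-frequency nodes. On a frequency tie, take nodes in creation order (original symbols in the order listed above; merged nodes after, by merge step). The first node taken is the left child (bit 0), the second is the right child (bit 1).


Huffman tree construction:
Step 1: Merge H(4) + I(11) = 15
Step 2: Merge E(14) + (H+I)(15) = 29
Step 3: Merge C(18) + J(21) = 39
Step 4: Merge D(21) + (E+(H+I))(29) = 50
Step 5: Merge (C+J)(39) + (D+(E+(H+I)))(50) = 89
Read each symbol's code off the tree from the root (left child = 0, right child = 1).

Codes:
  J: 01 (length 2)
  H: 1110 (length 4)
  C: 00 (length 2)
  D: 10 (length 2)
  E: 110 (length 3)
  I: 1111 (length 4)
Average code length: 222/89 = 2.4944 bits/symbol


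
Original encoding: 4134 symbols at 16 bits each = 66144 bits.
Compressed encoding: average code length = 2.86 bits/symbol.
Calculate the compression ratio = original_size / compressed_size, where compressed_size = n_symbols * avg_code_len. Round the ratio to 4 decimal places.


original_size = n_symbols * orig_bits = 4134 * 16 = 66144 bits
compressed_size = n_symbols * avg_code_len = 4134 * 2.86 = 11823.24 bits
ratio = original_size / compressed_size = 66144 / 11823.24 = 5.5944

Compression ratio = 5.5944


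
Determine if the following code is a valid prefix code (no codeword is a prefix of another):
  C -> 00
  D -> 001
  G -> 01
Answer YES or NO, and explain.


Checking each pair (does one codeword prefix another?):
  C='00' vs D='001': prefix -- VIOLATION

NO -- this is NOT a valid prefix code. C (00) is a prefix of D (001).


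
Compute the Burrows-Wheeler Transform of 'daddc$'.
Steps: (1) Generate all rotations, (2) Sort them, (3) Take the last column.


Rotations (sorted):
  0: $daddc -> last char: c
  1: addc$d -> last char: d
  2: c$dadd -> last char: d
  3: daddc$ -> last char: $
  4: dc$dad -> last char: d
  5: ddc$da -> last char: a


BWT = cdd$da


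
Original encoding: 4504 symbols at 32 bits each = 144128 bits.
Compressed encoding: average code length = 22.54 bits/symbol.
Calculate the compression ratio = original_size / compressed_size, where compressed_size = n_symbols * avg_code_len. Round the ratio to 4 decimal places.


original_size = n_symbols * orig_bits = 4504 * 32 = 144128 bits
compressed_size = n_symbols * avg_code_len = 4504 * 22.54 = 101520.16 bits
ratio = original_size / compressed_size = 144128 / 101520.16 = 1.4197

Compression ratio = 1.4197
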